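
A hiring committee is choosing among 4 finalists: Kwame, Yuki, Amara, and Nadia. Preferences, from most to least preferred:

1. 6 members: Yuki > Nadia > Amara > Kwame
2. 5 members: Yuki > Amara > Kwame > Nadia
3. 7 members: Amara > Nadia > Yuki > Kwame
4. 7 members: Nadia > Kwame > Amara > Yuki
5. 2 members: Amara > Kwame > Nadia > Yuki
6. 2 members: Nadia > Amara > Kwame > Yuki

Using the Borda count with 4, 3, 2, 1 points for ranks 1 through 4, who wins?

Nadia

Kwame: 6·1 + 5·2 + 7·1 + 7·3 + 2·3 + 2·2 = 54
Yuki: 6·4 + 5·4 + 7·2 + 7·1 + 2·1 + 2·1 = 69
Amara: 6·2 + 5·3 + 7·4 + 7·2 + 2·4 + 2·3 = 83
Nadia: 6·3 + 5·1 + 7·3 + 7·4 + 2·2 + 2·4 = 84
Nadia has the highest Borda score (84).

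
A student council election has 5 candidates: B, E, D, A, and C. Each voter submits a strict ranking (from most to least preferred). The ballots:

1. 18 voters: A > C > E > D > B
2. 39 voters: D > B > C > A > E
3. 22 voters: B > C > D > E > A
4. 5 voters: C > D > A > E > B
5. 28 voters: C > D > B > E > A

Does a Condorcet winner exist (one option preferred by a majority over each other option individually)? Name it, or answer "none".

none

Checking pairwise contests:
D beats B 90–22.
B beats E 89–23.
C beats D 73–39.
B beats A 89–23.
B beats C 61–51.
Every option loses at least one head-to-head, so there is no Condorcet winner.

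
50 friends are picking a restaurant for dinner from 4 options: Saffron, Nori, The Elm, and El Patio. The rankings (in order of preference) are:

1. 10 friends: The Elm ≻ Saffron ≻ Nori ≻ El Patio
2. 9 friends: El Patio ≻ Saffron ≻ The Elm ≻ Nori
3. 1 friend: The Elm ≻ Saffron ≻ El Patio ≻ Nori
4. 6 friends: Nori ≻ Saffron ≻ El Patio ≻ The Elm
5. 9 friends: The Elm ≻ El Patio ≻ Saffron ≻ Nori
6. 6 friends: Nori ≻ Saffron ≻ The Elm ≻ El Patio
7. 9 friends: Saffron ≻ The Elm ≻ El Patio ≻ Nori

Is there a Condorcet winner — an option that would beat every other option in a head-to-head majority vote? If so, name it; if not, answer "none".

Saffron vs Nori: 38–12 for Saffron.
Saffron vs The Elm: 30–20 for Saffron.
Saffron vs El Patio: 32–18 for Saffron.
Saffron beats every other option head-to-head.

Saffron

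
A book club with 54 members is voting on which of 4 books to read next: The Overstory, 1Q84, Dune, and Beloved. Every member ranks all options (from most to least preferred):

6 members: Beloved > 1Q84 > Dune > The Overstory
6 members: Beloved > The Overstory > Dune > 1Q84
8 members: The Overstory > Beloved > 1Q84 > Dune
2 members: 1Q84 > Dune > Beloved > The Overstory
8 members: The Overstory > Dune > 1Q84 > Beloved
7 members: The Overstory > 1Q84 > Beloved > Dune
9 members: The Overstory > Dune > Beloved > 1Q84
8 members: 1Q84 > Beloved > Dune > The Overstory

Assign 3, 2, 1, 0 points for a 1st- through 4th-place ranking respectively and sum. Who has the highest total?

The Overstory

The Overstory: 6·0 + 6·2 + 8·3 + 2·0 + 8·3 + 7·3 + 9·3 + 8·0 = 108
1Q84: 6·2 + 6·0 + 8·1 + 2·3 + 8·1 + 7·2 + 9·0 + 8·3 = 72
Dune: 6·1 + 6·1 + 8·0 + 2·2 + 8·2 + 7·0 + 9·2 + 8·1 = 58
Beloved: 6·3 + 6·3 + 8·2 + 2·1 + 8·0 + 7·1 + 9·1 + 8·2 = 86
The Overstory has the highest Borda score (108).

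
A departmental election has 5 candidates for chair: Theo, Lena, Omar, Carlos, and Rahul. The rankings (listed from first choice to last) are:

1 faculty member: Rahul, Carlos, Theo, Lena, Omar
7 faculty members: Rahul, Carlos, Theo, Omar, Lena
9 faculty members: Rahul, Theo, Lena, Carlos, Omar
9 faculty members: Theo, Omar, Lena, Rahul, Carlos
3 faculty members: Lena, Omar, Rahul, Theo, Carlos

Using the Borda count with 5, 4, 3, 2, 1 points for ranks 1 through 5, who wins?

Theo: 1·3 + 7·3 + 9·4 + 9·5 + 3·2 = 111
Lena: 1·2 + 7·1 + 9·3 + 9·3 + 3·5 = 78
Omar: 1·1 + 7·2 + 9·1 + 9·4 + 3·4 = 72
Carlos: 1·4 + 7·4 + 9·2 + 9·1 + 3·1 = 62
Rahul: 1·5 + 7·5 + 9·5 + 9·2 + 3·3 = 112
Rahul has the highest Borda score (112).

Rahul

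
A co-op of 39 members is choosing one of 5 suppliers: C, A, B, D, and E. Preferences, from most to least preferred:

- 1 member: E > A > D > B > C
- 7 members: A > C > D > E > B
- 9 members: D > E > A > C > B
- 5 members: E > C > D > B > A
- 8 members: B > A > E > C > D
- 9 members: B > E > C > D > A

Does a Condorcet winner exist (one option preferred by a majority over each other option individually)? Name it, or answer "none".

E

E vs C: 32–7 for E.
E vs A: 24–15 for E.
E vs B: 22–17 for E.
E vs D: 23–16 for E.
E beats every other option head-to-head.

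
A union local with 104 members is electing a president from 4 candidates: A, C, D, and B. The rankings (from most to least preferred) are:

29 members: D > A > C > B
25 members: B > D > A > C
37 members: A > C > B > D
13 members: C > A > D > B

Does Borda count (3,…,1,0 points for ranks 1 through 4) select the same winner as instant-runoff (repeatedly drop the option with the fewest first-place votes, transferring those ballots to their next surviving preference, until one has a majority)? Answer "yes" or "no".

no

Borda — scores: A 220, C 142, D 150, B 112. Winner: A.
Instant-runoff — R1 A 37, C 13, D 29, B 25 (C out); R2 A 50, D 29, B 25 (B out); R3 A 50, D 54 (D winner). Winner: D.
The two methods disagree.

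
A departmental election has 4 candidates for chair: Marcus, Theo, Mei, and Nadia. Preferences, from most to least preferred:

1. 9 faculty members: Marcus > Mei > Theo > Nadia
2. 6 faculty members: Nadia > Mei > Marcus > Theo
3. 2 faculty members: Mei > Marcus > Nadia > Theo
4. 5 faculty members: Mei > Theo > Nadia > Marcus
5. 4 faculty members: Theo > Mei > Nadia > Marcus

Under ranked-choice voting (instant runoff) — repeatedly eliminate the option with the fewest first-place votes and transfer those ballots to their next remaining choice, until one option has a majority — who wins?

Round 1: Marcus 9, Theo 4, Mei 7, Nadia 6. Eliminate Theo.
Round 2: Marcus 9, Mei 11, Nadia 6. Eliminate Nadia.
Round 3: Marcus 9, Mei 17. Mei has a majority.

Mei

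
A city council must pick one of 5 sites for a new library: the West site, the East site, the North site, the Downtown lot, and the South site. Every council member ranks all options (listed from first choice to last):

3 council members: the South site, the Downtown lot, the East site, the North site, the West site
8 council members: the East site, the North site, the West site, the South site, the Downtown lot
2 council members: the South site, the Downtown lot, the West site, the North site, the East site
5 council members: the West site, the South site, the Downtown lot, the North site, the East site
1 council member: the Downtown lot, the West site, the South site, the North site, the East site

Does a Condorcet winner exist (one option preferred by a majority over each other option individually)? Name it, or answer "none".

Checking pairwise contests:
the East site beats the West site 11–8.
the Downtown lot beats the East site 11–8.
the East site beats the North site 11–8.
the West site beats the Downtown lot 13–6.
the West site beats the South site 14–5.
Every option loses at least one head-to-head, so there is no Condorcet winner.

none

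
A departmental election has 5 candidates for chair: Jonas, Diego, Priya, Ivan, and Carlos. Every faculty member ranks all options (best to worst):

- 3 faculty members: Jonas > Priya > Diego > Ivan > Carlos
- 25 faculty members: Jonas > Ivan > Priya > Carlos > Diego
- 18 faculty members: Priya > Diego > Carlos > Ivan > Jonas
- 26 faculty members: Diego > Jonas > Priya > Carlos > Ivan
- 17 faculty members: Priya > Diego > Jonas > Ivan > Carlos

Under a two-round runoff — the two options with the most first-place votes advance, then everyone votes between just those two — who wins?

Jonas

Round 1 first-place votes: Jonas 28, Diego 26, Priya 35, Ivan 0, Carlos 0.
Priya and Jonas advance.
Runoff: Priya is preferred to Jonas by 35 voters; Jonas by 54.
Jonas wins the runoff.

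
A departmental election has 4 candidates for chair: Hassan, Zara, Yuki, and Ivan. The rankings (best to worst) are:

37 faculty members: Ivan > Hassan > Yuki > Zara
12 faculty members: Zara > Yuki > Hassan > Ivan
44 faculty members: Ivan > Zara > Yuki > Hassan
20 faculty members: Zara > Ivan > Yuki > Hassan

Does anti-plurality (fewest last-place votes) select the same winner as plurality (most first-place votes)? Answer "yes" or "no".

no

Anti-plurality — last-place votes: Hassan 64, Zara 37, Yuki 0, Ivan 12. Winner: Yuki.
Plurality — first-place votes: Hassan 0, Zara 32, Yuki 0, Ivan 81. Winner: Ivan.
The two methods disagree.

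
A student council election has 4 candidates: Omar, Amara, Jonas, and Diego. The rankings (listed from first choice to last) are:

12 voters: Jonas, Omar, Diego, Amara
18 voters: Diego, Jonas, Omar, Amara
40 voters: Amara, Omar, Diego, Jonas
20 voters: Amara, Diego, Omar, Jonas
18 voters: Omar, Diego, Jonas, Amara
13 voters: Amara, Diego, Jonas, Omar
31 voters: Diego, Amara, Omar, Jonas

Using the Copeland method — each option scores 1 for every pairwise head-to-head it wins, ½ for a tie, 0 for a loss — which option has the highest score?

Diego

Omar: beats Jonas; loses to Amara and Diego → score 1.
Amara: beats Omar and Jonas; loses to Diego → score 2.
Jonas: loses to Omar, Amara, and Diego → score 0.
Diego: beats Omar, Amara, and Jonas → score 3.
Diego has the best pairwise record.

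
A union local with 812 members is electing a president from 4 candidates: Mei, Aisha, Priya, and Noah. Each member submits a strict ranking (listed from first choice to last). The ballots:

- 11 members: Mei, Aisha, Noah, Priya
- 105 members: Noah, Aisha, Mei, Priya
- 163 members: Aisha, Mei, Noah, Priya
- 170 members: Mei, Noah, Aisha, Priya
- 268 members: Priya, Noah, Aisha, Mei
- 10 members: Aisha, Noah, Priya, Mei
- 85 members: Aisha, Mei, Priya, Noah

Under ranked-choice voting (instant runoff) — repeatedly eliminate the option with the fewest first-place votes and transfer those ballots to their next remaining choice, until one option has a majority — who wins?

Round 1: Mei 181, Aisha 258, Priya 268, Noah 105. Eliminate Noah.
Round 2: Mei 181, Aisha 363, Priya 268. Eliminate Mei.
Round 3: Aisha 544, Priya 268. Aisha has a majority.

Aisha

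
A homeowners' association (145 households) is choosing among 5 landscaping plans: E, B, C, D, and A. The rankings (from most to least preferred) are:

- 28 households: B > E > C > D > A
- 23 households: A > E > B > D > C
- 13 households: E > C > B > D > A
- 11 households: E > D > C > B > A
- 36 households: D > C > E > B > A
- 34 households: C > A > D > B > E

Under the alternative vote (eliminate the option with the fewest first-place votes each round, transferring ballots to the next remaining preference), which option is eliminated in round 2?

B

Round 1: E 24, B 28, C 34, D 36, A 23. Eliminate A.
Round 2: E 47, B 28, C 34, D 36. Eliminate B.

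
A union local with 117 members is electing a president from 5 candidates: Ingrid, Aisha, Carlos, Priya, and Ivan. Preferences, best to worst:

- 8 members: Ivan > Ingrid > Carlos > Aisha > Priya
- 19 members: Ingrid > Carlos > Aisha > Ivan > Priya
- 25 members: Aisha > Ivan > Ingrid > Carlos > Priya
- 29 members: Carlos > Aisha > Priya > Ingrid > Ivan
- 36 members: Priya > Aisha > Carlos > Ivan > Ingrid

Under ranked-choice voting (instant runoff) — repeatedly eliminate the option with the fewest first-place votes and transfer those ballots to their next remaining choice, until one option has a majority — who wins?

Priya

Round 1: Ingrid 19, Aisha 25, Carlos 29, Priya 36, Ivan 8. Eliminate Ivan.
Round 2: Ingrid 27, Aisha 25, Carlos 29, Priya 36. Eliminate Aisha.
Round 3: Ingrid 52, Carlos 29, Priya 36. Eliminate Carlos.
Round 4: Ingrid 52, Priya 65. Priya has a majority.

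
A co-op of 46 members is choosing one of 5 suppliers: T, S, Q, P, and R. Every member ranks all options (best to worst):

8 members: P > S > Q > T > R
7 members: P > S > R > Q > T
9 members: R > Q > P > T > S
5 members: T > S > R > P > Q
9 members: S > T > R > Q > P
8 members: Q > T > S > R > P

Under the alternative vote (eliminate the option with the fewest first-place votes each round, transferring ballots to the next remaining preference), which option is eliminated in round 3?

R

Round 1: T 5, S 9, Q 8, P 15, R 9. Eliminate T.
Round 2: S 14, Q 8, P 15, R 9. Eliminate Q.
Round 3: S 22, P 15, R 9. Eliminate R.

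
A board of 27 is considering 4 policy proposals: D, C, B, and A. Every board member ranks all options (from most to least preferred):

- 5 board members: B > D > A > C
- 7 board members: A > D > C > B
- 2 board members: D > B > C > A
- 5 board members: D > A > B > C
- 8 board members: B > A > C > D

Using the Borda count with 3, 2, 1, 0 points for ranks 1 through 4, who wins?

A

D: 5·2 + 7·2 + 2·3 + 5·3 + 8·0 = 45
C: 5·0 + 7·1 + 2·1 + 5·0 + 8·1 = 17
B: 5·3 + 7·0 + 2·2 + 5·1 + 8·3 = 48
A: 5·1 + 7·3 + 2·0 + 5·2 + 8·2 = 52
A has the highest Borda score (52).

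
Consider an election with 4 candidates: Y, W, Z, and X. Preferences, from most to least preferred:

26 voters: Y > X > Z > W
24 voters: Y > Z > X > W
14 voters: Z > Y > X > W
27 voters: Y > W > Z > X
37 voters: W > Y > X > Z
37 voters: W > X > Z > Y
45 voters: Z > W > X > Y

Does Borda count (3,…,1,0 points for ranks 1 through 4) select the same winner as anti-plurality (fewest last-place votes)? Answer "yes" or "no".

Borda — scores: Y 333, W 366, Z 315, X 246. Winner: W.
Anti-plurality — last-place votes: Y 82, W 64, Z 37, X 27. Winner: X.
The two methods disagree.

no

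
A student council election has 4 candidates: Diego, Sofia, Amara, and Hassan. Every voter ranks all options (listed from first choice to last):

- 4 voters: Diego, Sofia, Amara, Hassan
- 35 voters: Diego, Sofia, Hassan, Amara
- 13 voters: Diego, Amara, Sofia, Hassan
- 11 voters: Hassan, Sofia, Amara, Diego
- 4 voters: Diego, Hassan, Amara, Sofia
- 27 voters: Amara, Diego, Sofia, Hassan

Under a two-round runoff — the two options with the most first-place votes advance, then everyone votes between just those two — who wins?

Round 1 first-place votes: Diego 56, Sofia 0, Amara 27, Hassan 11.
Diego and Amara advance.
Runoff: Diego is preferred to Amara by 56 voters; Amara by 38.
Diego wins the runoff.

Diego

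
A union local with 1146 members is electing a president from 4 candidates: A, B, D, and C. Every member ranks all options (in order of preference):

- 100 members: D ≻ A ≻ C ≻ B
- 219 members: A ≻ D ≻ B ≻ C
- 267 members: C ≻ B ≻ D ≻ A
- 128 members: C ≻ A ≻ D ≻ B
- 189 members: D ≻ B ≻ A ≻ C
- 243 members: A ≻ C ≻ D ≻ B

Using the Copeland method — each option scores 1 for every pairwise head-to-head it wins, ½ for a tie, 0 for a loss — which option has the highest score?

A: beats B, D, and C → score 3.
B: loses to A, D, and C → score 0.
D: beats B; loses to A and C → score 1.
C: beats B and D; loses to A → score 2.
A has the best pairwise record.

A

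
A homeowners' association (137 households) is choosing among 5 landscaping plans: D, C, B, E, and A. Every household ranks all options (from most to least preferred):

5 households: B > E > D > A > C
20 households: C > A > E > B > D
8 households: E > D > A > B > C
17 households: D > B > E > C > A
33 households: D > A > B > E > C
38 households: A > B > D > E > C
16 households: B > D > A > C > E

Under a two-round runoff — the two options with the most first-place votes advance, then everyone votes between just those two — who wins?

D

Round 1 first-place votes: D 50, C 20, B 21, E 8, A 38.
D and A advance.
Runoff: D is preferred to A by 79 voters; A by 58.
D wins the runoff.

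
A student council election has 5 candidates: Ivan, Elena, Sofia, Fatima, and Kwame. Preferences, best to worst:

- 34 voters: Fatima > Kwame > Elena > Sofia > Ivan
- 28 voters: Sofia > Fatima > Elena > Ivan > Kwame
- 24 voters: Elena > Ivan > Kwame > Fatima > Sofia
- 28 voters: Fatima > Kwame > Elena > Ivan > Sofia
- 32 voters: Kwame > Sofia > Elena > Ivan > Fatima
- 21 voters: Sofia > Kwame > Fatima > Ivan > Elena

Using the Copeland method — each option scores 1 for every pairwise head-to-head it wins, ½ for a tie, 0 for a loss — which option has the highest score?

Fatima

Ivan: loses to Elena, Sofia, Fatima, and Kwame → score 0.
Elena: beats Ivan and Sofia; loses to Fatima and Kwame → score 2.
Sofia: beats Ivan; loses to Elena, Fatima, and Kwame → score 1.
Fatima: beats Ivan, Elena, Sofia, and Kwame → score 4.
Kwame: beats Ivan, Elena, and Sofia; loses to Fatima → score 3.
Fatima has the best pairwise record.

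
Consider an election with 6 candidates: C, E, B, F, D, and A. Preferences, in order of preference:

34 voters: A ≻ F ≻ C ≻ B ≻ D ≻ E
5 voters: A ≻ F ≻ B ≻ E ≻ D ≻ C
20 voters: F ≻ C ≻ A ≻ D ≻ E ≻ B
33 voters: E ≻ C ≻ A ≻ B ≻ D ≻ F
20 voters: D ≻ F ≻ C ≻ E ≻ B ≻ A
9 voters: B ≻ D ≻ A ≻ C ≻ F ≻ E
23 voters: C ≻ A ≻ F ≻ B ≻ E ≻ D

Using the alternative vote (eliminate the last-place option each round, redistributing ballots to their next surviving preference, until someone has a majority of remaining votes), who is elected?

C

Round 1: C 23, E 33, B 9, F 20, D 20, A 39. Eliminate B.
Round 2: C 23, E 33, F 20, D 29, A 39. Eliminate F.
Round 3: C 43, E 33, D 29, A 39. Eliminate D.
Round 4: C 63, E 33, A 48. Eliminate E.
Round 5: C 96, A 48. C has a majority.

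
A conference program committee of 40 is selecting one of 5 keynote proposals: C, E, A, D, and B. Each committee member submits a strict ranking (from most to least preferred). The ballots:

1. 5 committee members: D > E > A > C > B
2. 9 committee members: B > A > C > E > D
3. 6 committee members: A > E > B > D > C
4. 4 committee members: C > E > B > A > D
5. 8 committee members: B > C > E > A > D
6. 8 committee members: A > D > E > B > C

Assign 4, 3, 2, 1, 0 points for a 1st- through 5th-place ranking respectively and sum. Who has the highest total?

C: 5·1 + 9·2 + 6·0 + 4·4 + 8·3 + 8·0 = 63
E: 5·3 + 9·1 + 6·3 + 4·3 + 8·2 + 8·2 = 86
A: 5·2 + 9·3 + 6·4 + 4·1 + 8·1 + 8·4 = 105
D: 5·4 + 9·0 + 6·1 + 4·0 + 8·0 + 8·3 = 50
B: 5·0 + 9·4 + 6·2 + 4·2 + 8·4 + 8·1 = 96
A has the highest Borda score (105).

A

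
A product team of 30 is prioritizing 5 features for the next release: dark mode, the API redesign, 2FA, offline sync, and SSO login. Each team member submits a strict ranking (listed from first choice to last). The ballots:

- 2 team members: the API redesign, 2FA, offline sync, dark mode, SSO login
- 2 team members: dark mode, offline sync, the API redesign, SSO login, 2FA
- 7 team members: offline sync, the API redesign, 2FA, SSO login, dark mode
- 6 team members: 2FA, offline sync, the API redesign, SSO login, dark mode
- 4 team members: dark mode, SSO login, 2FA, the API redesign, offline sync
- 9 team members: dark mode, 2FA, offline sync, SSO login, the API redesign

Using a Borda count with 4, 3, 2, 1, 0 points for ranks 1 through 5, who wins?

2FA

dark mode: 2·1 + 2·4 + 7·0 + 6·0 + 4·4 + 9·4 = 62
the API redesign: 2·4 + 2·2 + 7·3 + 6·2 + 4·1 + 9·0 = 49
2FA: 2·3 + 2·0 + 7·2 + 6·4 + 4·2 + 9·3 = 79
offline sync: 2·2 + 2·3 + 7·4 + 6·3 + 4·0 + 9·2 = 74
SSO login: 2·0 + 2·1 + 7·1 + 6·1 + 4·3 + 9·1 = 36
2FA has the highest Borda score (79).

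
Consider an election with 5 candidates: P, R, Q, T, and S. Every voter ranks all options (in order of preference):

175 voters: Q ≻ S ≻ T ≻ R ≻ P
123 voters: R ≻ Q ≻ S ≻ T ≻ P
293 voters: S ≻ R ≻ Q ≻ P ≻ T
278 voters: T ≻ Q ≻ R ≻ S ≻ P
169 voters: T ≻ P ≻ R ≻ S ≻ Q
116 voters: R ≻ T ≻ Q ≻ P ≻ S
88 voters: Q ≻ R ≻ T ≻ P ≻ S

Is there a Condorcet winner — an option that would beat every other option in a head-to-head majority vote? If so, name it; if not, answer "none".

none

Checking pairwise contests:
R beats P 1073–169.
T beats R 622–620.
R beats Q 701–541.
Q beats T 679–563.
R beats S 774–468.
Every option loses at least one head-to-head, so there is no Condorcet winner.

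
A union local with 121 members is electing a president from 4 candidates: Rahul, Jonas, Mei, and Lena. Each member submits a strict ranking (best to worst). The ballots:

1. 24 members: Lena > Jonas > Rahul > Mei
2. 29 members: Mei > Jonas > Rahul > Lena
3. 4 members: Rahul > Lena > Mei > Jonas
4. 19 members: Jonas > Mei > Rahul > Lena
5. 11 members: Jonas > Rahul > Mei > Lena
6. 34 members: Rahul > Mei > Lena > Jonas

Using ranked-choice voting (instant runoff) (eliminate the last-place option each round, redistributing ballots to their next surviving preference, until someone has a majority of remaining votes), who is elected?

Round 1: Rahul 38, Jonas 30, Mei 29, Lena 24. Eliminate Lena.
Round 2: Rahul 38, Jonas 54, Mei 29. Eliminate Mei.
Round 3: Rahul 38, Jonas 83. Jonas has a majority.

Jonas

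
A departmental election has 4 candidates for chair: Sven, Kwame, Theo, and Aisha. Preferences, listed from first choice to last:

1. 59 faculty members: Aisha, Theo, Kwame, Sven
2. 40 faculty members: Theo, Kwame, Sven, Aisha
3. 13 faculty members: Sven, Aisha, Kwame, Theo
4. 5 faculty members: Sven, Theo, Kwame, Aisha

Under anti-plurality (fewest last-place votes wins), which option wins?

Last-place votes: Sven 59, Kwame 0, Theo 13, Aisha 45.
Kwame is ranked last by the fewest voters, so Kwame wins.

Kwame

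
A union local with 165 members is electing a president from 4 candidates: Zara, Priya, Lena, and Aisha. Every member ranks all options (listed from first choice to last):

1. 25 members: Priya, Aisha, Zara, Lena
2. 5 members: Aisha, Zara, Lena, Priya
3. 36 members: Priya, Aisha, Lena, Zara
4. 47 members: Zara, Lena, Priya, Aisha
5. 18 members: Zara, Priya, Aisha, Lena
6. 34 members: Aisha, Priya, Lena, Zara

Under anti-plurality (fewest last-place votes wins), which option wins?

Last-place votes: Zara 70, Priya 5, Lena 43, Aisha 47.
Priya is ranked last by the fewest voters, so Priya wins.

Priya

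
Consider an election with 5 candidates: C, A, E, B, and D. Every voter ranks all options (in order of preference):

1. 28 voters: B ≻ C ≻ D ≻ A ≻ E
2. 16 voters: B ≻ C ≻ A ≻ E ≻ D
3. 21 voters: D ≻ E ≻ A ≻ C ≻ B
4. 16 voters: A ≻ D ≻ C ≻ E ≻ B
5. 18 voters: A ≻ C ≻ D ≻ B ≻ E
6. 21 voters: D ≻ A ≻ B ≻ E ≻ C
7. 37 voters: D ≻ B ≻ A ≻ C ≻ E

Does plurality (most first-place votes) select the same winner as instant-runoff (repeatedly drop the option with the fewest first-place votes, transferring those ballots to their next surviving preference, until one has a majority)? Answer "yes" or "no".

Plurality — first-place votes: C 0, A 34, E 0, B 44, D 79. Winner: D.
Instant-runoff — R1 C 0, A 34, E 0, B 44, D 79 (D winner). Winner: D.
The two methods agree.

yes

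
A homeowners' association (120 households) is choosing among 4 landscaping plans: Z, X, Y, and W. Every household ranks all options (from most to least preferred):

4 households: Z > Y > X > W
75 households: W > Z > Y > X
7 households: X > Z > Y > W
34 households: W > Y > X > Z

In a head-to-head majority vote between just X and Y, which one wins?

Y

Voters preferring X to Y: 7; preferring Y to X: 113.
Y wins the head-to-head.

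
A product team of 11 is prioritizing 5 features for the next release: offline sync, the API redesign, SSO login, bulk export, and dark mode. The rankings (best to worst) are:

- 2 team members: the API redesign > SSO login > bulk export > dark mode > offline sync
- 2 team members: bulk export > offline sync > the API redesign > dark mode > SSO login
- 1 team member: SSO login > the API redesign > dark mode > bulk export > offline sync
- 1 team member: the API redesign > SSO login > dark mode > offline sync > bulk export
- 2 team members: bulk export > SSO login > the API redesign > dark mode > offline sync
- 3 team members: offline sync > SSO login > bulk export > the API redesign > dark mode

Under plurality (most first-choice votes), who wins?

First-place votes: offline sync 3, the API redesign 3, SSO login 1, bulk export 4, dark mode 0.
bulk export has the most first-place votes.

bulk export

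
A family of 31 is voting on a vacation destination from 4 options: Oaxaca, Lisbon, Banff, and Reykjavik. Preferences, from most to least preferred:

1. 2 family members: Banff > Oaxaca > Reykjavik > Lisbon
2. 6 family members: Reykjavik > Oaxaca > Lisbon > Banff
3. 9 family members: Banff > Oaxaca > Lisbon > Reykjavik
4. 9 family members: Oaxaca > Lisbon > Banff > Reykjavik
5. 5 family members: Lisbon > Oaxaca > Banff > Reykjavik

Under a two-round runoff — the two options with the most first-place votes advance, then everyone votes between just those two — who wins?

Oaxaca

Round 1 first-place votes: Oaxaca 9, Lisbon 5, Banff 11, Reykjavik 6.
Banff and Oaxaca advance.
Runoff: Banff is preferred to Oaxaca by 11 voters; Oaxaca by 20.
Oaxaca wins the runoff.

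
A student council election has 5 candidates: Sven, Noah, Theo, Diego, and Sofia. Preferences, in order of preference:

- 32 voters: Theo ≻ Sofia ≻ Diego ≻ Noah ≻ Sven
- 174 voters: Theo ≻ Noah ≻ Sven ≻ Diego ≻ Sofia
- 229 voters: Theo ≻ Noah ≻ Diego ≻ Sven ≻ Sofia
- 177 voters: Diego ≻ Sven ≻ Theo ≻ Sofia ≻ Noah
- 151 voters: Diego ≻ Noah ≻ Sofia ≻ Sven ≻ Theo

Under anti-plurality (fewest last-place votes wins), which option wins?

Last-place votes: Sven 32, Noah 177, Theo 151, Diego 0, Sofia 403.
Diego is ranked last by the fewest voters, so Diego wins.

Diego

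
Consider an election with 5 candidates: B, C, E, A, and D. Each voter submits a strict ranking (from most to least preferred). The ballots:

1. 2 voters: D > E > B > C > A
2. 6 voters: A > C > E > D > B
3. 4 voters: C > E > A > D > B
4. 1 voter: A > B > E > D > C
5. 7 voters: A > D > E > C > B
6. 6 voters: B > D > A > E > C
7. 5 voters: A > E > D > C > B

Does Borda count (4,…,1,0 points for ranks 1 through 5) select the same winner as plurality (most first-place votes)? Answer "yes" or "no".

Borda — scores: B 31, C 48, E 67, A 96, D 68. Winner: A.
Plurality — first-place votes: B 6, C 4, E 0, A 19, D 2. Winner: A.
The two methods agree.

yes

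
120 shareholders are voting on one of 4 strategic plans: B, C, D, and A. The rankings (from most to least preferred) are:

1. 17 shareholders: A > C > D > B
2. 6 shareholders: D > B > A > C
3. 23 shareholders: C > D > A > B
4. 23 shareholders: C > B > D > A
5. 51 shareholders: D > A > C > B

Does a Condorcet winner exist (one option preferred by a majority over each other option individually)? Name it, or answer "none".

none

Checking pairwise contests:
C beats B 114–6.
A beats C 74–46.
C beats D 63–57.
D beats A 103–17.
Every option loses at least one head-to-head, so there is no Condorcet winner.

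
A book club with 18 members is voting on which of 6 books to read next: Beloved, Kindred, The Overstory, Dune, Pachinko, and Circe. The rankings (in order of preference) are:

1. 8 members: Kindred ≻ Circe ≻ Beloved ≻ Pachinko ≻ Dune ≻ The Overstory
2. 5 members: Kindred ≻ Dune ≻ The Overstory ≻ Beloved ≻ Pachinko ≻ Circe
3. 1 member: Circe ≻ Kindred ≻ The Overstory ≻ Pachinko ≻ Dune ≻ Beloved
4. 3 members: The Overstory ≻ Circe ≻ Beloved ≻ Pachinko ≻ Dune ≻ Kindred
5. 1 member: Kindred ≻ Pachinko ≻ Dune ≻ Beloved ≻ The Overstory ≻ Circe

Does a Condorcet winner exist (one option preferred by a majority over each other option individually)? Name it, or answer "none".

Kindred

Kindred vs Beloved: 15–3 for Kindred.
Kindred vs The Overstory: 15–3 for Kindred.
Kindred vs Dune: 15–3 for Kindred.
Kindred vs Pachinko: 15–3 for Kindred.
Kindred vs Circe: 14–4 for Kindred.
Kindred beats every other option head-to-head.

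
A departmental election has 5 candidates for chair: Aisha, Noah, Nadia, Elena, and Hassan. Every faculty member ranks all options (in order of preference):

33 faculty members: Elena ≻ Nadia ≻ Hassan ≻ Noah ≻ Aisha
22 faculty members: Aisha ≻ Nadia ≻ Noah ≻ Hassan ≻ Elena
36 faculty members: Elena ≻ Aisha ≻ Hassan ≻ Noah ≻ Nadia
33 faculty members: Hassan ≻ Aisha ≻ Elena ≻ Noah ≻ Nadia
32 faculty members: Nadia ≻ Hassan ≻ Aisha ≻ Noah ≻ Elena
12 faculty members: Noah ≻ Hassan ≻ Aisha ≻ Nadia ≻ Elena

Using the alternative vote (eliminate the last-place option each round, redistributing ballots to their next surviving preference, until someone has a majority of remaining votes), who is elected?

Elena

Round 1: Aisha 22, Noah 12, Nadia 32, Elena 69, Hassan 33. Eliminate Noah.
Round 2: Aisha 22, Nadia 32, Elena 69, Hassan 45. Eliminate Aisha.
Round 3: Nadia 54, Elena 69, Hassan 45. Eliminate Hassan.
Round 4: Nadia 66, Elena 102. Elena has a majority.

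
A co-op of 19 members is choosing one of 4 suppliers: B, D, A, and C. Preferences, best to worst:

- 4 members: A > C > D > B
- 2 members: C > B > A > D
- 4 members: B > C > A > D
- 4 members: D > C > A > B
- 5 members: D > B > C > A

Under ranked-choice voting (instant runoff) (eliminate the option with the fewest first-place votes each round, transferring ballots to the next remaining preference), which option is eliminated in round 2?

Round 1: B 4, D 9, A 4, C 2. Eliminate C.
Round 2: B 6, D 9, A 4. Eliminate A.

A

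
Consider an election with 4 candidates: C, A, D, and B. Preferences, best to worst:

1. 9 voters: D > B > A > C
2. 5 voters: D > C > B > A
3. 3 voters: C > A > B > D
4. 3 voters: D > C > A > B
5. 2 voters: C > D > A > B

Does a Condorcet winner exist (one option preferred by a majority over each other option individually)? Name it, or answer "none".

D vs C: 17–5 for D.
D vs A: 19–3 for D.
D vs B: 19–3 for D.
D beats every other option head-to-head.

D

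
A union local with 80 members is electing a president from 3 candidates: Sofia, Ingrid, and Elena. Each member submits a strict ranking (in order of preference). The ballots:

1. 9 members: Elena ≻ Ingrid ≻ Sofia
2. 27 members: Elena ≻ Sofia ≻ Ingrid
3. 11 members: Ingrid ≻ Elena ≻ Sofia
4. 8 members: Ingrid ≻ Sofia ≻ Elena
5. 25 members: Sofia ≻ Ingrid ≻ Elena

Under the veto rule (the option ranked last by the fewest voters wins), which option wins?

Sofia

Last-place votes: Sofia 20, Ingrid 27, Elena 33.
Sofia is ranked last by the fewest voters, so Sofia wins.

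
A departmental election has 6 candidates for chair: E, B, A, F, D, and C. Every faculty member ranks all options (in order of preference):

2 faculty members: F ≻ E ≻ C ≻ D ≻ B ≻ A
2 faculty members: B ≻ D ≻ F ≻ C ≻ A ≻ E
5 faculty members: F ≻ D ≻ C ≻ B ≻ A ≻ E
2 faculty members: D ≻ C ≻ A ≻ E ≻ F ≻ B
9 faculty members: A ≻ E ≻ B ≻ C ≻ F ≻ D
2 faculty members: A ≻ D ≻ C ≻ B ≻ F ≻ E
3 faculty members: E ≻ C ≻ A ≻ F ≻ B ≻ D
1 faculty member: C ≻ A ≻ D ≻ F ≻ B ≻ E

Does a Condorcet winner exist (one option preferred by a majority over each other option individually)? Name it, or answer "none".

Checking pairwise contests:
A beats E 21–5.
E beats B 16–10.
C beats A 15–11.
E beats F 14–12.
E beats D 14–12.
E beats C 14–12.
Every option loses at least one head-to-head, so there is no Condorcet winner.

none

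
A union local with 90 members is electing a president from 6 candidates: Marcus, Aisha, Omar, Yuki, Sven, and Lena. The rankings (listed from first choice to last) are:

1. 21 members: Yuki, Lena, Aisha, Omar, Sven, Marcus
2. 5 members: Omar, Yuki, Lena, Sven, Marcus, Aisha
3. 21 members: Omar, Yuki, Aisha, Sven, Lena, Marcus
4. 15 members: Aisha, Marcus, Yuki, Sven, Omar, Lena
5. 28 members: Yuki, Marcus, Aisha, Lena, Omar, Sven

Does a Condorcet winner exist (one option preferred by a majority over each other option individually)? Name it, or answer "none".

Yuki

Yuki vs Marcus: 75–15 for Yuki.
Yuki vs Aisha: 75–15 for Yuki.
Yuki vs Omar: 64–26 for Yuki.
Yuki vs Sven: 90–0 for Yuki.
Yuki vs Lena: 90–0 for Yuki.
Yuki beats every other option head-to-head.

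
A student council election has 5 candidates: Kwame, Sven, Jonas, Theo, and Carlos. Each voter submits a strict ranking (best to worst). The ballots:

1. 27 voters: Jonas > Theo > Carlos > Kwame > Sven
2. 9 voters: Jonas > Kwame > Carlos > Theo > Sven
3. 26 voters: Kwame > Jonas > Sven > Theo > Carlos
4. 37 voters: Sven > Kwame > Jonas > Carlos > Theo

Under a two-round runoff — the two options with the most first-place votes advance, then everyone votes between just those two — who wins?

Round 1 first-place votes: Kwame 26, Sven 37, Jonas 36, Theo 0, Carlos 0.
Sven and Jonas advance.
Runoff: Sven is preferred to Jonas by 37 voters; Jonas by 62.
Jonas wins the runoff.

Jonas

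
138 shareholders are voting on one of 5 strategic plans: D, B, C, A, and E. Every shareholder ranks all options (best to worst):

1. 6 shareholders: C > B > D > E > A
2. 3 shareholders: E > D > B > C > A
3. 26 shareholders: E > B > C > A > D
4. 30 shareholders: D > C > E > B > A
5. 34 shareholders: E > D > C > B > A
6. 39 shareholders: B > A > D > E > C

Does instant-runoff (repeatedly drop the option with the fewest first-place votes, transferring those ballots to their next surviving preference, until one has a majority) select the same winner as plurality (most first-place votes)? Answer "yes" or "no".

Instant-runoff — R1 D 30, B 39, C 6, A 0, E 63 (A out); R2 D 30, B 39, C 6, E 63 (C out); R3 D 30, B 45, E 63 (D out); R4 B 45, E 93 (E winner). Winner: E.
Plurality — first-place votes: D 30, B 39, C 6, A 0, E 63. Winner: E.
The two methods agree.

yes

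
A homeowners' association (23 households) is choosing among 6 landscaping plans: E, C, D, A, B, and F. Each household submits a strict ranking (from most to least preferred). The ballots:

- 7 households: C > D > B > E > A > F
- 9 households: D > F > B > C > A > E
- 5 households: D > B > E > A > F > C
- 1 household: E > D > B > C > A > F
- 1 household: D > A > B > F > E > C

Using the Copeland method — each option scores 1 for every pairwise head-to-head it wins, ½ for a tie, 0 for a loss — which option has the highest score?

D

E: beats A and F; loses to C, D, and B → score 2.
C: beats E and A; loses to D, B, and F → score 2.
D: beats E, C, A, B, and F → score 5.
A: beats F; loses to E, C, D, and B → score 1.
B: beats E, C, A, and F; loses to D → score 4.
F: beats C; loses to E, D, A, and B → score 1.
D has the best pairwise record.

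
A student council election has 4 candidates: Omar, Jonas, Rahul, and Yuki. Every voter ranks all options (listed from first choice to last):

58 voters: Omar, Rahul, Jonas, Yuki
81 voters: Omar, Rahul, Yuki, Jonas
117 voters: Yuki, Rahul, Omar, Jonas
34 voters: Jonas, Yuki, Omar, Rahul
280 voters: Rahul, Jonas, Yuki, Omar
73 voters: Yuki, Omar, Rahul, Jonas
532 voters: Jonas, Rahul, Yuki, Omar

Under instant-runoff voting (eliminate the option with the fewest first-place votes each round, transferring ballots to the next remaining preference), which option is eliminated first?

Omar

Round 1: Omar 139, Jonas 566, Rahul 280, Yuki 190. Eliminate Omar.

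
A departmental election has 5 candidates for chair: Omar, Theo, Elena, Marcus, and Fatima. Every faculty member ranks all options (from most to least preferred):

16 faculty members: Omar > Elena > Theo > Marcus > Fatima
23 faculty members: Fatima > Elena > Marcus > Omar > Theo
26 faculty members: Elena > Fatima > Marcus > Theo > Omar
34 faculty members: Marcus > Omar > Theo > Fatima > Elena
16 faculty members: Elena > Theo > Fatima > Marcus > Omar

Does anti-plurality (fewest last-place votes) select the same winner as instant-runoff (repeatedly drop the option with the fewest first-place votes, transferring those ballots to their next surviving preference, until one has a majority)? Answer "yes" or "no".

no

Anti-plurality — last-place votes: Omar 42, Theo 23, Elena 34, Marcus 0, Fatima 16. Winner: Marcus.
Instant-runoff — R1 Omar 16, Theo 0, Elena 42, Marcus 34, Fatima 23 (Theo out); R2 Omar 16, Elena 42, Marcus 34, Fatima 23 (Omar out); R3 Elena 58, Marcus 34, Fatima 23 (Elena winner). Winner: Elena.
The two methods disagree.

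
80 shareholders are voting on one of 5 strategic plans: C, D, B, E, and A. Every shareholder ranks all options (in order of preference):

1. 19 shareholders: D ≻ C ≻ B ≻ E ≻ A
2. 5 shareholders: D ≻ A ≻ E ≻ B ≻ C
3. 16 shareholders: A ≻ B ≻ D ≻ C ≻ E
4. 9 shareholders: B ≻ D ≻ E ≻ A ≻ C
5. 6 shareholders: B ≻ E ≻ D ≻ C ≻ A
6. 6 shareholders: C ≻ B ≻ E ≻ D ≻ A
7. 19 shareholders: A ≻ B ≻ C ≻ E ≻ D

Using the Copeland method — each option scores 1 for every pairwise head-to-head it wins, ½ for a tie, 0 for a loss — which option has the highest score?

B

C: beats E; loses to D, B, and A → score 1.
D: beats C, E, and A; loses to B → score 3.
B: beats C, D, and E; ties A → score 3.5.
E: ties A; loses to C, D, and B → score 0.5.
A: beats C; ties B and E; loses to D → score 2.
B has the best pairwise record.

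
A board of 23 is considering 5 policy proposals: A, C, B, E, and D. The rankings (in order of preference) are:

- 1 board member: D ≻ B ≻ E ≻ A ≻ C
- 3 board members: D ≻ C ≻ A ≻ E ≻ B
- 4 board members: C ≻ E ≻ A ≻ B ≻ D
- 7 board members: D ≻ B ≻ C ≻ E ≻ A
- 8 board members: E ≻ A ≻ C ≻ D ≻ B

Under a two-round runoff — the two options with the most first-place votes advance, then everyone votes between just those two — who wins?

E

Round 1 first-place votes: A 0, C 4, B 0, E 8, D 11.
D and E advance.
Runoff: D is preferred to E by 11 voters; E by 12.
E wins the runoff.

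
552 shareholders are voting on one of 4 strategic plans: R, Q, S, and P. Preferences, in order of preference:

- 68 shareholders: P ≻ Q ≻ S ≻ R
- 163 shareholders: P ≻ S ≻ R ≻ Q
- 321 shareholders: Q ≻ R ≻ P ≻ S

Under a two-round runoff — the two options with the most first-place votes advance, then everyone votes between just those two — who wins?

Q

Round 1 first-place votes: R 0, Q 321, S 0, P 231.
Q and P advance.
Runoff: Q is preferred to P by 321 voters; P by 231.
Q wins the runoff.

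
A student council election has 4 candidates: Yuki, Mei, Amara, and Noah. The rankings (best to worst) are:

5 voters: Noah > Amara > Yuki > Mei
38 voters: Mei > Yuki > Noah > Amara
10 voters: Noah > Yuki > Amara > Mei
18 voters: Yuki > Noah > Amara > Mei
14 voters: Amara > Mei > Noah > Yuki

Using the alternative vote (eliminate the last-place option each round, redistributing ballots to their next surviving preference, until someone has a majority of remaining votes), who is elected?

Round 1: Yuki 18, Mei 38, Amara 14, Noah 15. Eliminate Amara.
Round 2: Yuki 18, Mei 52, Noah 15. Mei has a majority.

Mei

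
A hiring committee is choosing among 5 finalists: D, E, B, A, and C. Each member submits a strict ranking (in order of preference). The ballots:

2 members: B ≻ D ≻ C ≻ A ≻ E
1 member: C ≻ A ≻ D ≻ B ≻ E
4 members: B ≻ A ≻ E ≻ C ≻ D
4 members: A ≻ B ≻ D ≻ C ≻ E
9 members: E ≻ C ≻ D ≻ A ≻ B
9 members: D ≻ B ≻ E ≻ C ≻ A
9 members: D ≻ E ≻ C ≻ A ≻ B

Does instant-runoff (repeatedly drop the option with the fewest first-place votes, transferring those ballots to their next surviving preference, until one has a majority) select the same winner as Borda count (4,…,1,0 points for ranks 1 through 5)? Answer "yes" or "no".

yes

Instant-runoff — R1 D 18, E 9, B 6, A 4, C 1 (C out); R2 D 18, E 9, B 6, A 5 (A out); R3 D 19, E 9, B 10 (E out); R4 D 28, B 10 (D winner). Winner: D.
Borda — scores: D 106, E 89, B 64, A 51, C 70. Winner: D.
The two methods agree.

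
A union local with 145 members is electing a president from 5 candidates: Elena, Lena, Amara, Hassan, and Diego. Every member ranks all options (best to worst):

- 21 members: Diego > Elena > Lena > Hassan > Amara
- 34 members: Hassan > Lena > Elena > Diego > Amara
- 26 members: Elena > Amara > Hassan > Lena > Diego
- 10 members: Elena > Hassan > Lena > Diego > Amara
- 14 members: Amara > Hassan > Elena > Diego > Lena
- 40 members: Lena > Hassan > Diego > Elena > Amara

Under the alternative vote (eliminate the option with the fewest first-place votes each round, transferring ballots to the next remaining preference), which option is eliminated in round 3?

Lena

Round 1: Elena 36, Lena 40, Amara 14, Hassan 34, Diego 21. Eliminate Amara.
Round 2: Elena 36, Lena 40, Hassan 48, Diego 21. Eliminate Diego.
Round 3: Elena 57, Lena 40, Hassan 48. Eliminate Lena.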